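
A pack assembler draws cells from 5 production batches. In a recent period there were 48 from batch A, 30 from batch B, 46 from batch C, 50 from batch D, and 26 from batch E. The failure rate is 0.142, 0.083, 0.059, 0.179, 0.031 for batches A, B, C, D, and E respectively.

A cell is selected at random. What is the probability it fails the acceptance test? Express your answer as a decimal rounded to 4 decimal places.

Total: 48 + 30 + 46 + 50 + 26 = 200.
P(A) = 48/200 = 0.24. P(B) = 30/200 = 0.15. P(C) = 46/200 = 0.23. P(D) = 50/200 = 0.25. P(E) = 26/200 = 0.13.
P(F) = P(F|A)·P(A) + P(F|B)·P(B) + P(F|C)·P(C) + P(F|D)·P(D) + P(F|E)·P(E)
      = 0.142·0.24 + 0.083·0.15 + 0.059·0.23 + 0.179·0.25 + 0.031·0.13
      = 0.03408 + 0.01245 + 0.01357 + 0.04475 + 0.00403 = 0.10888

P(F) ≈ 0.1089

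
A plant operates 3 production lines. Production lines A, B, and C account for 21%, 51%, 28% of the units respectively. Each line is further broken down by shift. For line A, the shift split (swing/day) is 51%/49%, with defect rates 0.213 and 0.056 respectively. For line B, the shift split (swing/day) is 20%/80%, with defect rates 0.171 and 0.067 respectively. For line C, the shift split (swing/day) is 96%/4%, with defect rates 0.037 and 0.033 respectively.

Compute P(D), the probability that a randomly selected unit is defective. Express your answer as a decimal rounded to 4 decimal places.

P(D) ≈ 0.0837

P(D|A) = 0.51·0.213 + 0.49·0.056 = 0.10863 + 0.02744 = 0.13607
P(D|B) = 0.2·0.171 + 0.8·0.067 = 0.0342 + 0.0536 = 0.0878
P(D|C) = 0.96·0.037 + 0.04·0.033 = 0.03552 + 0.00132 = 0.03684
By total probability over the outer partition,
P(D) = 0.21·0.13607 + 0.51·0.0878 + 0.28·0.03684
      = 0.0285747 + 0.044778 + 0.0103152 = 0.0836679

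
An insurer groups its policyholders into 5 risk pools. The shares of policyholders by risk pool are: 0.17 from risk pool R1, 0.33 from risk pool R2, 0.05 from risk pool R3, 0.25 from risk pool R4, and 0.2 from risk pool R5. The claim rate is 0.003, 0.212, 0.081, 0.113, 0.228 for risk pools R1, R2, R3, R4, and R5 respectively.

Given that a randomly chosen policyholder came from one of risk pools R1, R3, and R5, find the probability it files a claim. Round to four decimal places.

P(C|S) ≈ 0.1194

Let S = {R1, R3, R5}.
P(S) = 0.17 + 0.05 + 0.2 = 0.42.
P(C ∩ S) = 0.003·0.17 + 0.081·0.05 + 0.228·0.2 = 0.00051 + 0.00405 + 0.0456 = 0.05016.
P(C | S) = 0.05016 / 0.42 = 0.119429…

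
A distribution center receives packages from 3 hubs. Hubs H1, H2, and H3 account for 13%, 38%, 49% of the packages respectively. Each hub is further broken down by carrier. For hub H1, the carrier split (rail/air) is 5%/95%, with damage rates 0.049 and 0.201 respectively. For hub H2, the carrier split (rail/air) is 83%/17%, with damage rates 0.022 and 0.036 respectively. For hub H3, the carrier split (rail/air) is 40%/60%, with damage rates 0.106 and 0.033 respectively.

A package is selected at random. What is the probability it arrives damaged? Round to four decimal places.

P(D|H1) = 0.05·0.049 + 0.95·0.201 = 0.00245 + 0.19095 = 0.1934
P(D|H2) = 0.83·0.022 + 0.17·0.036 = 0.01826 + 0.00612 = 0.02438
P(D|H3) = 0.4·0.106 + 0.6·0.033 = 0.0424 + 0.0198 = 0.0622
Then overall,
P(D) = 0.13·0.1934 + 0.38·0.02438 + 0.49·0.0622
      = 0.025142 + 0.0092644 + 0.030478 = 0.0648844

0.0649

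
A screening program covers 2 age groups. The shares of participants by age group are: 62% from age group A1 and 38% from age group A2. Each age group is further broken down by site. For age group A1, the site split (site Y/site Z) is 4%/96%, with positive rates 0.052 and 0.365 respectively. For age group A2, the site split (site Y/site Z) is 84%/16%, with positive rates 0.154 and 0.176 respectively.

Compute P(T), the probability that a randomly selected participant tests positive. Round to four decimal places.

P(T|A1) = 0.04·0.052 + 0.96·0.365 = 0.00208 + 0.3504 = 0.35248
P(T|A2) = 0.84·0.154 + 0.16·0.176 = 0.12936 + 0.02816 = 0.15752
Then overall,
P(T) = 0.62·0.35248 + 0.38·0.15752
      = 0.2185376 + 0.0598576 = 0.2783952

0.2784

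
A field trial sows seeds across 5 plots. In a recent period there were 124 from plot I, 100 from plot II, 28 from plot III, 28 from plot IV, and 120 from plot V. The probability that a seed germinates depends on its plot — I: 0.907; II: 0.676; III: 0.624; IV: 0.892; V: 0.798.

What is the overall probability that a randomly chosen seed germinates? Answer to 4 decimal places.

0.7957

Total: 124 + 100 + 28 + 28 + 120 = 400.
P(I) = 124/400 = 0.31. P(II) = 100/400 = 0.25. P(III) = 28/400 = 0.07. P(IV) = 28/400 = 0.07. P(V) = 120/400 = 0.3.
Using total probability over the partition,
P(G) = P(G|I)·P(I) + P(G|II)·P(II) + P(G|III)·P(III) + P(G|IV)·P(IV) + P(G|V)·P(V)
      = 0.907·0.31 + 0.676·0.25 + 0.624·0.07 + 0.892·0.07 + 0.798·0.3
      = 0.28117 + 0.169 + 0.04368 + 0.06244 + 0.2394 = 0.79569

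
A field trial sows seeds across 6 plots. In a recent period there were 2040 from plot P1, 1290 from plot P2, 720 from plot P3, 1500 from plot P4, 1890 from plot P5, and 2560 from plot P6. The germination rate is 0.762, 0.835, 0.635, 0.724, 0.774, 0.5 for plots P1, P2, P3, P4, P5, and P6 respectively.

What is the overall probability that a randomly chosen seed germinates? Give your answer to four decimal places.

P(G) ≈ 0.6918

Total: 2040 + 1290 + 720 + 1500 + 1890 + 2560 = 10000.
P(P1) = 2040/10000 = 0.204. P(P2) = 1290/10000 = 0.129. P(P3) = 720/10000 = 0.072. P(P4) = 1500/10000 = 0.15. P(P5) = 1890/10000 = 0.189. P(P6) = 2560/10000 = 0.256.
P(G) = P(G|P1)·P(P1) + P(G|P2)·P(P2) + P(G|P3)·P(P3) + P(G|P4)·P(P4) + P(G|P5)·P(P5) + P(G|P6)·P(P6)
      = 0.762·0.204 + 0.835·0.129 + 0.635·0.072 + 0.724·0.15 + 0.774·0.189 + 0.5·0.256
      = 0.155448 + 0.107715 + 0.04572 + 0.1086 + 0.146286 + 0.128 = 0.691769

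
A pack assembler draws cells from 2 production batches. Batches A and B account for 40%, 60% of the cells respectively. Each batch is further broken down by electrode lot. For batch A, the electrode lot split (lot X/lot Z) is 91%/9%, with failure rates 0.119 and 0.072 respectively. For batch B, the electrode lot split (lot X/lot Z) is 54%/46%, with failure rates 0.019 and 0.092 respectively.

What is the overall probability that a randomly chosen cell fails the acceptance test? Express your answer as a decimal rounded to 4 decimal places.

P(F|A) = 0.91·0.119 + 0.09·0.072 = 0.10829 + 0.00648 = 0.11477
P(F|B) = 0.54·0.019 + 0.46·0.092 = 0.01026 + 0.04232 = 0.05258
By total probability over the outer partition,
P(F) = 0.4·0.11477 + 0.6·0.05258
      = 0.045908 + 0.031548 = 0.077456

P(F) ≈ 0.0775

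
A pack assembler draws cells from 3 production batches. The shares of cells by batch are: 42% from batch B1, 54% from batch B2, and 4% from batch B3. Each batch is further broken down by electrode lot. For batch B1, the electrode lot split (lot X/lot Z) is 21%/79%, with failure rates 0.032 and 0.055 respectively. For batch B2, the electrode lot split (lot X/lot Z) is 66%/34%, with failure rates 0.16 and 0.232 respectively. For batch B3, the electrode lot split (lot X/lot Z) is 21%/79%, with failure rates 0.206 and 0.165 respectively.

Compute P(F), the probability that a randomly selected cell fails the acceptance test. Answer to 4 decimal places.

0.1276

P(F|B1) = 0.21·0.032 + 0.79·0.055 = 0.00672 + 0.04345 = 0.05017
P(F|B2) = 0.66·0.16 + 0.34·0.232 = 0.1056 + 0.07888 = 0.18448
P(F|B3) = 0.21·0.206 + 0.79·0.165 = 0.04326 + 0.13035 = 0.17361
By total probability over the outer partition,
P(F) = 0.42·0.05017 + 0.54·0.18448 + 0.04·0.17361
      = 0.0210714 + 0.0996192 + 0.0069444 = 0.127635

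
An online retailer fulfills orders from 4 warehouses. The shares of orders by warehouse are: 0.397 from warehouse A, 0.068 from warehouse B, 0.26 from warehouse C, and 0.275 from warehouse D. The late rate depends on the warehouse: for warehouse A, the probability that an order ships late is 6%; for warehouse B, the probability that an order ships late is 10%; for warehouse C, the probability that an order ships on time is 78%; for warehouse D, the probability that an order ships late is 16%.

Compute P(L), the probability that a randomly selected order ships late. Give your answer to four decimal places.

P(L|C) = 1 − 0.78 = 0.22.
By the law of total probability,
P(L) = P(L|A)·P(A) + P(L|B)·P(B) + P(L|C)·P(C) + P(L|D)·P(D)
      = 0.06·0.397 + 0.1·0.068 + 0.22·0.26 + 0.16·0.275
      = 0.02382 + 0.0068 + 0.0572 + 0.044 = 0.13182

0.1318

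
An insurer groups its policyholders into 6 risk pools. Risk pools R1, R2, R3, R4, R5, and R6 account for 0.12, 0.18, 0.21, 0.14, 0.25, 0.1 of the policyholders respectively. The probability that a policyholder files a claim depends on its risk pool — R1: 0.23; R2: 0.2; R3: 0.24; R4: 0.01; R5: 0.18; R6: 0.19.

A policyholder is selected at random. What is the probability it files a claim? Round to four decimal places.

0.1794

P(C) = P(C|R1)·P(R1) + P(C|R2)·P(R2) + P(C|R3)·P(R3) + P(C|R4)·P(R4) + P(C|R5)·P(R5) + P(C|R6)·P(R6)
      = 0.23·0.12 + 0.2·0.18 + 0.24·0.21 + 0.01·0.14 + 0.18·0.25 + 0.19·0.1
      = 0.0276 + 0.036 + 0.0504 + 0.0014 + 0.045 + 0.019 = 0.1794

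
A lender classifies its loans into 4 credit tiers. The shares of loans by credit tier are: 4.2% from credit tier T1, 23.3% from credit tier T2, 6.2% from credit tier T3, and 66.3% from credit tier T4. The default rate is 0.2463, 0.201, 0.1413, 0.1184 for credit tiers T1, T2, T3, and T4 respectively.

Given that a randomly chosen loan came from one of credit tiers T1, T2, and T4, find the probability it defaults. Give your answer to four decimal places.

P(D|S) ≈ 0.1446

Let S = {T1, T2, T4}.
P(S) = 0.042 + 0.233 + 0.663 = 0.938.
P(D ∩ S) = 0.2463·0.042 + 0.201·0.233 + 0.1184·0.663 = 0.0103446 + 0.046833 + 0.0784992 = 0.1356768.
P(D | S) = 0.1356768 / 0.938 = 0.144645…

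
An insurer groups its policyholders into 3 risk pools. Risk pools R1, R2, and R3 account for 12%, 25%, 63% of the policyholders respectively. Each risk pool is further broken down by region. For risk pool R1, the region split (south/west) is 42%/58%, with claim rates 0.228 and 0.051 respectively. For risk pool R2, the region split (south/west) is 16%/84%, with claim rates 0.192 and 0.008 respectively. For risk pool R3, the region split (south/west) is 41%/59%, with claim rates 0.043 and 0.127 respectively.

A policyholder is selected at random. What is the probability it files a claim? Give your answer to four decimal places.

0.0827

P(C|R1) = 0.42·0.228 + 0.58·0.051 = 0.09576 + 0.02958 = 0.12534
P(C|R2) = 0.16·0.192 + 0.84·0.008 = 0.03072 + 0.00672 = 0.03744
P(C|R3) = 0.41·0.043 + 0.59·0.127 = 0.01763 + 0.07493 = 0.09256
By total probability over the outer partition,
P(C) = 0.12·0.12534 + 0.25·0.03744 + 0.63·0.09256
      = 0.0150408 + 0.00936 + 0.0583128 = 0.0827136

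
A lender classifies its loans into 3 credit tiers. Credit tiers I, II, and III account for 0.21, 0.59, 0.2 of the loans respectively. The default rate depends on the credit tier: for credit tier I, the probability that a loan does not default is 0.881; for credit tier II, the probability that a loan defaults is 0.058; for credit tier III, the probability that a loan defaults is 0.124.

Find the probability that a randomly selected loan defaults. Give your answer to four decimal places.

0.0840

P(D|I) = 1 − 0.881 = 0.119.
P(D) = P(D|I)·P(I) + P(D|II)·P(II) + P(D|III)·P(III)
      = 0.119·0.21 + 0.058·0.59 + 0.124·0.2
      = 0.02499 + 0.03422 + 0.0248 = 0.08401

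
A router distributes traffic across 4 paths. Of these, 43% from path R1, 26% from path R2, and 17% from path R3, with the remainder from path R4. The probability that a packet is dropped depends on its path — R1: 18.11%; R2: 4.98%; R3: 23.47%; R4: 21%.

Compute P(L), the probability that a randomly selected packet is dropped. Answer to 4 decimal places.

0.1601

P(R4) = 1 − (0.43 + 0.26 + 0.17) = 0.14.
P(L) = P(L|R1)·P(R1) + P(L|R2)·P(R2) + P(L|R3)·P(R3) + P(L|R4)·P(R4)
      = 0.1811·0.43 + 0.0498·0.26 + 0.2347·0.17 + 0.21·0.14
      = 0.077873 + 0.012948 + 0.039899 + 0.0294 = 0.16012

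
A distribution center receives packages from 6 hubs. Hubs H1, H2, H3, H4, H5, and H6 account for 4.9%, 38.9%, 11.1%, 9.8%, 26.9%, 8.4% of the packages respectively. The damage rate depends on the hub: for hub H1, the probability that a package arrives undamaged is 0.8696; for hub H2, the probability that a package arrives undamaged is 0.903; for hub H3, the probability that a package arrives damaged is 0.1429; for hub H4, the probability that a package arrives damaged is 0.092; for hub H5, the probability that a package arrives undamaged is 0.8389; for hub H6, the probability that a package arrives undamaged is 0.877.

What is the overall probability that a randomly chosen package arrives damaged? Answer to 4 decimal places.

P(D) ≈ 0.1227

P(D|H1) = 1 − 0.8696 = 0.1304.
P(D|H2) = 1 − 0.903 = 0.097.
P(D|H5) = 1 − 0.8389 = 0.1611.
P(D|H6) = 1 − 0.877 = 0.123.
P(D) = P(D|H1)·P(H1) + P(D|H2)·P(H2) + P(D|H3)·P(H3) + P(D|H4)·P(H4) + P(D|H5)·P(H5) + P(D|H6)·P(H6)
      = 0.1304·0.049 + 0.097·0.389 + 0.1429·0.111 + 0.092·0.098 + 0.1611·0.269 + 0.123·0.084
      = 0.0063896 + 0.037733 + 0.0158619 + 0.009016 + 0.0433359 + 0.010332 = 0.1226684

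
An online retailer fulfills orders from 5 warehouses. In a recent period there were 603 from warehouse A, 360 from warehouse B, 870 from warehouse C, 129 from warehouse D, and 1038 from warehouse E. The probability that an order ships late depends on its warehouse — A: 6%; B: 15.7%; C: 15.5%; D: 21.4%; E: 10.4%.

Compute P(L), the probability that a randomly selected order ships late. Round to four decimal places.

P(L) ≈ 0.1210

Total: 603 + 360 + 870 + 129 + 1038 = 3000.
P(A) = 603/3000 = 0.201. P(B) = 360/3000 = 0.12. P(C) = 870/3000 = 0.29. P(D) = 129/3000 = 0.043. P(E) = 1038/3000 = 0.346.
By the law of total probability,
P(L) = P(L|A)·P(A) + P(L|B)·P(B) + P(L|C)·P(C) + P(L|D)·P(D) + P(L|E)·P(E)
      = 0.06·0.201 + 0.157·0.12 + 0.155·0.29 + 0.214·0.043 + 0.104·0.346
      = 0.01206 + 0.01884 + 0.04495 + 0.009202 + 0.035984 = 0.121036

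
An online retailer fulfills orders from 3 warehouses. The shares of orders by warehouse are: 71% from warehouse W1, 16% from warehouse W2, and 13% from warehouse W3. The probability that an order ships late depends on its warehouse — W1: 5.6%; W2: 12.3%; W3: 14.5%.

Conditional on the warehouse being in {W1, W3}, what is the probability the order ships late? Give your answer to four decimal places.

P(L|S) ≈ 0.0698

Let S = {W1, W3}.
P(S) = 0.71 + 0.13 = 0.84.
P(L ∩ S) = 0.056·0.71 + 0.145·0.13 = 0.03976 + 0.01885 = 0.05861.
P(L | S) = 0.05861 / 0.84 = 0.069774…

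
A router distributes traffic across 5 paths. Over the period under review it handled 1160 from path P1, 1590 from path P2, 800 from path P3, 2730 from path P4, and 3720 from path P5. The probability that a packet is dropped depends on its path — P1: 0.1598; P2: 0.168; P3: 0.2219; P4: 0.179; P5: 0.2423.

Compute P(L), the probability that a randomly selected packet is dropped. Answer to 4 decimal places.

P(L) ≈ 0.2020

Total: 1160 + 1590 + 800 + 2730 + 3720 = 10000.
P(P1) = 1160/10000 = 0.116. P(P2) = 1590/10000 = 0.159. P(P3) = 800/10000 = 0.08. P(P4) = 2730/10000 = 0.273. P(P5) = 3720/10000 = 0.372.
Summing over the partition,
P(L) = P(L|P1)·P(P1) + P(L|P2)·P(P2) + P(L|P3)·P(P3) + P(L|P4)·P(P4) + P(L|P5)·P(P5)
      = 0.1598·0.116 + 0.168·0.159 + 0.2219·0.08 + 0.179·0.273 + 0.2423·0.372
      = 0.0185368 + 0.026712 + 0.017752 + 0.048867 + 0.0901356 = 0.2020034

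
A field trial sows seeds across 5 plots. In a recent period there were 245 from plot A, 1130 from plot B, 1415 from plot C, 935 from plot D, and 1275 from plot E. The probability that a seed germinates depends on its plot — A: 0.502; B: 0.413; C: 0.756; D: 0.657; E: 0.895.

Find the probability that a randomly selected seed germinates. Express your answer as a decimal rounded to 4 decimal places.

P(G) ≈ 0.6830

Total: 245 + 1130 + 1415 + 935 + 1275 = 5000.
P(A) = 245/5000 = 0.049. P(B) = 1130/5000 = 0.226. P(C) = 1415/5000 = 0.283. P(D) = 935/5000 = 0.187. P(E) = 1275/5000 = 0.255.
By the law of total probability,
P(G) = P(G|A)·P(A) + P(G|B)·P(B) + P(G|C)·P(C) + P(G|D)·P(D) + P(G|E)·P(E)
      = 0.502·0.049 + 0.413·0.226 + 0.756·0.283 + 0.657·0.187 + 0.895·0.255
      = 0.024598 + 0.093338 + 0.213948 + 0.122859 + 0.228225 = 0.682968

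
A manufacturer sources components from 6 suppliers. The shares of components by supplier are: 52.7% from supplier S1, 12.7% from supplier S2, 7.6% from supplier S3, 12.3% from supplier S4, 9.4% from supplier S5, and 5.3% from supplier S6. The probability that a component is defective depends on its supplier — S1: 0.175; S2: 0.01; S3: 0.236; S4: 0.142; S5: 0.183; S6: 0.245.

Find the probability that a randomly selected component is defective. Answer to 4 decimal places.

Using total probability over the partition,
P(D) = P(D|S1)·P(S1) + P(D|S2)·P(S2) + P(D|S3)·P(S3) + P(D|S4)·P(S4) + P(D|S5)·P(S5) + P(D|S6)·P(S6)
      = 0.175·0.527 + 0.01·0.127 + 0.236·0.076 + 0.142·0.123 + 0.183·0.094 + 0.245·0.053
      = 0.092225 + 0.00127 + 0.017936 + 0.017466 + 0.017202 + 0.012985 = 0.159084

0.1591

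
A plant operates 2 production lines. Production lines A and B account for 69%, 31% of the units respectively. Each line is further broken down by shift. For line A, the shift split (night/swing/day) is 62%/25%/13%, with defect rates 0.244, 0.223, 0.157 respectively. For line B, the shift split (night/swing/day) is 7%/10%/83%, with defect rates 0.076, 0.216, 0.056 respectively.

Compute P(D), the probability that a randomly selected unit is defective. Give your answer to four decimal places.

P(D) ≈ 0.1797

P(D|A) = 0.62·0.244 + 0.25·0.223 + 0.13·0.157 = 0.15128 + 0.05575 + 0.02041 = 0.22744
P(D|B) = 0.07·0.076 + 0.1·0.216 + 0.83·0.056 = 0.00532 + 0.0216 + 0.04648 = 0.0734
By total probability over the outer partition,
P(D) = 0.69·0.22744 + 0.31·0.0734
      = 0.1569336 + 0.022754 = 0.1796876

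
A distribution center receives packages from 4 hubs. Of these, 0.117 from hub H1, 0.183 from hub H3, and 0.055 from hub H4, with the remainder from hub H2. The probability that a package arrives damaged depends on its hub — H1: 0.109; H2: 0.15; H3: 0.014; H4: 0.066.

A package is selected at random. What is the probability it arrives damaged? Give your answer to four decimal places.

P(H2) = 1 − (0.117 + 0.183 + 0.055) = 0.645.
Summing over the partition,
P(D) = P(D|H1)·P(H1) + P(D|H2)·P(H2) + P(D|H3)·P(H3) + P(D|H4)·P(H4)
      = 0.109·0.117 + 0.15·0.645 + 0.014·0.183 + 0.066·0.055
      = 0.012753 + 0.09675 + 0.002562 + 0.00363 = 0.115695

P(D) ≈ 0.1157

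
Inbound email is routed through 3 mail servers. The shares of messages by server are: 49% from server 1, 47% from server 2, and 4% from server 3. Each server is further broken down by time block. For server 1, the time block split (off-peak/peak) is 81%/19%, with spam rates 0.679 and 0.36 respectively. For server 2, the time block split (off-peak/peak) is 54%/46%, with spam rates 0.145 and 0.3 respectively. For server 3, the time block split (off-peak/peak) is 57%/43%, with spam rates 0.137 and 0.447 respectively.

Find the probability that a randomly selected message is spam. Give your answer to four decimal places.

P(S|1) = 0.81·0.679 + 0.19·0.36 = 0.54999 + 0.0684 = 0.61839
P(S|2) = 0.54·0.145 + 0.46·0.3 = 0.0783 + 0.138 = 0.2163
P(S|3) = 0.57·0.137 + 0.43·0.447 = 0.07809 + 0.19221 = 0.2703
By total probability over the outer partition,
P(S) = 0.49·0.61839 + 0.47·0.2163 + 0.04·0.2703
      = 0.3030111 + 0.101661 + 0.010812 = 0.4154841

0.4155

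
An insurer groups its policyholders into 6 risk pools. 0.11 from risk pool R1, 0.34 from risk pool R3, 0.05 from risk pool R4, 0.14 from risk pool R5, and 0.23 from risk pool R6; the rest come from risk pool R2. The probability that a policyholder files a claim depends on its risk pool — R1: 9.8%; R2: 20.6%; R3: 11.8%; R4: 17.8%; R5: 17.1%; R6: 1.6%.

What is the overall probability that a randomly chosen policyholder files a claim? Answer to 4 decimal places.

0.1142

P(R2) = 1 − (0.11 + 0.34 + 0.05 + 0.14 + 0.23) = 0.13.
Using total probability over the partition,
P(C) = P(C|R1)·P(R1) + P(C|R2)·P(R2) + P(C|R3)·P(R3) + P(C|R4)·P(R4) + P(C|R5)·P(R5) + P(C|R6)·P(R6)
      = 0.098·0.11 + 0.206·0.13 + 0.118·0.34 + 0.178·0.05 + 0.171·0.14 + 0.016·0.23
      = 0.01078 + 0.02678 + 0.04012 + 0.0089 + 0.02394 + 0.00368 = 0.1142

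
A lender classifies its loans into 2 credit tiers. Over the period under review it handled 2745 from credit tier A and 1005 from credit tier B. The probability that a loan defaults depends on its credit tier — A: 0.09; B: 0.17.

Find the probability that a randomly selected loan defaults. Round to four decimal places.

0.1114

Total: 2745 + 1005 = 3750.
P(A) = 2745/3750 = 0.732. P(B) = 1005/3750 = 0.268.
P(D) = P(D|A)·P(A) + P(D|B)·P(B)
      = 0.09·0.732 + 0.17·0.268
      = 0.06588 + 0.04556 = 0.11144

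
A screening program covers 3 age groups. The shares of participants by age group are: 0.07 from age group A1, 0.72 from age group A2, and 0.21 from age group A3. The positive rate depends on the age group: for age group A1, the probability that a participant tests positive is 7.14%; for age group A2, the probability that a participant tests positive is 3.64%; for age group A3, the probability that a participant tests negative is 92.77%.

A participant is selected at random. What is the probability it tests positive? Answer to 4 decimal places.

0.0464

P(T|A3) = 1 − 0.9277 = 0.0723.
P(T) = P(T|A1)·P(A1) + P(T|A2)·P(A2) + P(T|A3)·P(A3)
      = 0.0714·0.07 + 0.0364·0.72 + 0.0723·0.21
      = 0.004998 + 0.026208 + 0.015183 = 0.046389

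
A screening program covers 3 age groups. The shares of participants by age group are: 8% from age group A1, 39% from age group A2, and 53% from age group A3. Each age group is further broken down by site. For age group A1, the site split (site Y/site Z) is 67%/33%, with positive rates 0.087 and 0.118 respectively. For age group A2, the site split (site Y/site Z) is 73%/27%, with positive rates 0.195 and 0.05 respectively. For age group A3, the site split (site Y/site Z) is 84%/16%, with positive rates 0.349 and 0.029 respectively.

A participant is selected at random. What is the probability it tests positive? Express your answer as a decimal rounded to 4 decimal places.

P(T|A1) = 0.67·0.087 + 0.33·0.118 = 0.05829 + 0.03894 = 0.09723
P(T|A2) = 0.73·0.195 + 0.27·0.05 = 0.14235 + 0.0135 = 0.15585
P(T|A3) = 0.84·0.349 + 0.16·0.029 = 0.29316 + 0.00464 = 0.2978
Then overall,
P(T) = 0.08·0.09723 + 0.39·0.15585 + 0.53·0.2978
      = 0.0077784 + 0.0607815 + 0.157834 = 0.2263939

P(T) ≈ 0.2264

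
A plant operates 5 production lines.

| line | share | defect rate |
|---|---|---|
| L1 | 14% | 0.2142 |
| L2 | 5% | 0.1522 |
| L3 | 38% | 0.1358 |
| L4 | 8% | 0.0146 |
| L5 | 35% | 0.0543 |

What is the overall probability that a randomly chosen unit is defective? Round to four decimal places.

P(D) ≈ 0.1094

Summing over the partition,
P(D) = P(D|L1)·P(L1) + P(D|L2)·P(L2) + P(D|L3)·P(L3) + P(D|L4)·P(L4) + P(D|L5)·P(L5)
      = 0.2142·0.14 + 0.1522·0.05 + 0.1358·0.38 + 0.0146·0.08 + 0.0543·0.35
      = 0.029988 + 0.00761 + 0.051604 + 0.001168 + 0.019005 = 0.109375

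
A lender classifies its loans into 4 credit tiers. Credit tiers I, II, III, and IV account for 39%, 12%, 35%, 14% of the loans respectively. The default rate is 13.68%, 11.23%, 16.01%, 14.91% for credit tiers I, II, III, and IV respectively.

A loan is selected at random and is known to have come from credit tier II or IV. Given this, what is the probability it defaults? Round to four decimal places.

P(D|S) ≈ 0.1321

Let S = {II, IV}.
P(S) = 0.12 + 0.14 = 0.26.
P(D ∩ S) = 0.1123·0.12 + 0.1491·0.14 = 0.013476 + 0.020874 = 0.03435.
P(D | S) = 0.03435 / 0.26 = 0.132115…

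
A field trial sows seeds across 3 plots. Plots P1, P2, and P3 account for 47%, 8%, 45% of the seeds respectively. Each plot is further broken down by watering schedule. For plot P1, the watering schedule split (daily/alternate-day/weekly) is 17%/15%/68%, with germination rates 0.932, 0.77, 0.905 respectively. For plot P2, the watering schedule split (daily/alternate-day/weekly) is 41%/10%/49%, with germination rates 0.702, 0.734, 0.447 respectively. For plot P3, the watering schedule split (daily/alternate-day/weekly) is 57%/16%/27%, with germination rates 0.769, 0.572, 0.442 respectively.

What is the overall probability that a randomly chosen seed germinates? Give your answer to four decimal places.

P(G|P1) = 0.17·0.932 + 0.15·0.77 + 0.68·0.905 = 0.15844 + 0.1155 + 0.6154 = 0.88934
P(G|P2) = 0.41·0.702 + 0.1·0.734 + 0.49·0.447 = 0.28782 + 0.0734 + 0.21903 = 0.58025
P(G|P3) = 0.57·0.769 + 0.16·0.572 + 0.27·0.442 = 0.43833 + 0.09152 + 0.11934 = 0.64919
Then overall,
P(G) = 0.47·0.88934 + 0.08·0.58025 + 0.45·0.64919
      = 0.4179898 + 0.04642 + 0.2921355 = 0.7565453

P(G) ≈ 0.7565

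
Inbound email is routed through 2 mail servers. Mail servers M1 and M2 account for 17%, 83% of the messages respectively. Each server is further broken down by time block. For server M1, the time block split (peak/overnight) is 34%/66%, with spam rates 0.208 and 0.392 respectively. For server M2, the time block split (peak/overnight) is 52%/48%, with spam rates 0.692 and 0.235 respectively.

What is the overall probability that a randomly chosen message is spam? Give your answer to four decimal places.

P(S|M1) = 0.34·0.208 + 0.66·0.392 = 0.07072 + 0.25872 = 0.32944
P(S|M2) = 0.52·0.692 + 0.48·0.235 = 0.35984 + 0.1128 = 0.47264
Then overall,
P(S) = 0.17·0.32944 + 0.83·0.47264
      = 0.0560048 + 0.3922912 = 0.448296

0.4483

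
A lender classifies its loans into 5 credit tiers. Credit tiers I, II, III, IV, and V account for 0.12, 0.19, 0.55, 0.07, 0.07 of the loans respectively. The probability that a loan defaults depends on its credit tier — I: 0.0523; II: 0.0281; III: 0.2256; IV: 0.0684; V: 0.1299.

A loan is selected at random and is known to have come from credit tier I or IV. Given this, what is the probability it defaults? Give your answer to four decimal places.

Let S = {I, IV}.
P(S) = 0.12 + 0.07 = 0.19.
P(D ∩ S) = 0.0523·0.12 + 0.0684·0.07 = 0.006276 + 0.004788 = 0.011064.
P(D | S) = 0.011064 / 0.19 = 0.058232…

P(D|S) ≈ 0.0582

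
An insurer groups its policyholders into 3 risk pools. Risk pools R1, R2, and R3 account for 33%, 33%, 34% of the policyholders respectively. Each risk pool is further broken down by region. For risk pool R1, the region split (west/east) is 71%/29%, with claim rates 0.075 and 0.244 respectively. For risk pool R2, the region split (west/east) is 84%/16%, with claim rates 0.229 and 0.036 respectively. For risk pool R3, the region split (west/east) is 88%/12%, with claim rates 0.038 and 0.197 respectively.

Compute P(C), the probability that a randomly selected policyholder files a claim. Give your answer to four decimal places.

0.1257

P(C|R1) = 0.71·0.075 + 0.29·0.244 = 0.05325 + 0.07076 = 0.12401
P(C|R2) = 0.84·0.229 + 0.16·0.036 = 0.19236 + 0.00576 = 0.19812
P(C|R3) = 0.88·0.038 + 0.12·0.197 = 0.03344 + 0.02364 = 0.05708
By total probability over the outer partition,
P(C) = 0.33·0.12401 + 0.33·0.19812 + 0.34·0.05708
      = 0.0409233 + 0.0653796 + 0.0194072 = 0.1257101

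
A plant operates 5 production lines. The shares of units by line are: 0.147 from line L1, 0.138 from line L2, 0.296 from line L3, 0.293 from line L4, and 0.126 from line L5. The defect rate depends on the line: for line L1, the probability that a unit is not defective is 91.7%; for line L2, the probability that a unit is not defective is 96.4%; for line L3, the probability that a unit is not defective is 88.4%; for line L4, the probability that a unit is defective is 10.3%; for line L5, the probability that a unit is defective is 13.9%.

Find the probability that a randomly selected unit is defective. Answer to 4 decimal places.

P(D) ≈ 0.0992

P(D|L1) = 1 − 0.917 = 0.083.
P(D|L2) = 1 − 0.964 = 0.036.
P(D|L3) = 1 − 0.884 = 0.116.
P(D) = P(D|L1)·P(L1) + P(D|L2)·P(L2) + P(D|L3)·P(L3) + P(D|L4)·P(L4) + P(D|L5)·P(L5)
      = 0.083·0.147 + 0.036·0.138 + 0.116·0.296 + 0.103·0.293 + 0.139·0.126
      = 0.012201 + 0.004968 + 0.034336 + 0.030179 + 0.017514 = 0.099198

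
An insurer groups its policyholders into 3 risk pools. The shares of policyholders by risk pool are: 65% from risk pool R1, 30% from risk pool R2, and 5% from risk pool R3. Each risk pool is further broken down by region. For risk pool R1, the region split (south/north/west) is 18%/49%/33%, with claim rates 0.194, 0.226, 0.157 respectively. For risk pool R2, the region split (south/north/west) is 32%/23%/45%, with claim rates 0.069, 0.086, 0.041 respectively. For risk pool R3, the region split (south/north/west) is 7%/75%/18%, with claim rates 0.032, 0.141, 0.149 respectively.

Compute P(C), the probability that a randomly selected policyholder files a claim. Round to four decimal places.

P(C) ≈ 0.1532

P(C|R1) = 0.18·0.194 + 0.49·0.226 + 0.33·0.157 = 0.03492 + 0.11074 + 0.05181 = 0.19747
P(C|R2) = 0.32·0.069 + 0.23·0.086 + 0.45·0.041 = 0.02208 + 0.01978 + 0.01845 = 0.06031
P(C|R3) = 0.07·0.032 + 0.75·0.141 + 0.18·0.149 = 0.00224 + 0.10575 + 0.02682 = 0.13481
By total probability over the outer partition,
P(C) = 0.65·0.19747 + 0.3·0.06031 + 0.05·0.13481
      = 0.1283555 + 0.018093 + 0.0067405 = 0.153189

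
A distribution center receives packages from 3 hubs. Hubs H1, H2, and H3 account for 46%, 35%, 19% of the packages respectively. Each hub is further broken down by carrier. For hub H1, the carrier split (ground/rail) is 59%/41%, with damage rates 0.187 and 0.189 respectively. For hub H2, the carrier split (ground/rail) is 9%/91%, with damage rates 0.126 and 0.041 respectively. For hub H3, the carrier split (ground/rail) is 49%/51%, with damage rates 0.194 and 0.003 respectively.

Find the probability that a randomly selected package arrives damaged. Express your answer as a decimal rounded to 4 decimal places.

P(D|H1) = 0.59·0.187 + 0.41·0.189 = 0.11033 + 0.07749 = 0.18782
P(D|H2) = 0.09·0.126 + 0.91·0.041 = 0.01134 + 0.03731 = 0.04865
P(D|H3) = 0.49·0.194 + 0.51·0.003 = 0.09506 + 0.00153 = 0.09659
Then overall,
P(D) = 0.46·0.18782 + 0.35·0.04865 + 0.19·0.09659
      = 0.0863972 + 0.0170275 + 0.0183521 = 0.1217768

P(D) ≈ 0.1218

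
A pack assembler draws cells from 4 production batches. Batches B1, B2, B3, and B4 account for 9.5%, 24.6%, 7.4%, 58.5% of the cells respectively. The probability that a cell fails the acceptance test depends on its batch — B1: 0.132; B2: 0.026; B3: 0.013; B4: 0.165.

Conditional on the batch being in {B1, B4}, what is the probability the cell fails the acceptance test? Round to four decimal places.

P(F|S) ≈ 0.1604

Let S = {B1, B4}.
P(S) = 0.095 + 0.585 = 0.68.
P(F ∩ S) = 0.132·0.095 + 0.165·0.585 = 0.01254 + 0.096525 = 0.109065.
P(F | S) = 0.109065 / 0.68 = 0.160390…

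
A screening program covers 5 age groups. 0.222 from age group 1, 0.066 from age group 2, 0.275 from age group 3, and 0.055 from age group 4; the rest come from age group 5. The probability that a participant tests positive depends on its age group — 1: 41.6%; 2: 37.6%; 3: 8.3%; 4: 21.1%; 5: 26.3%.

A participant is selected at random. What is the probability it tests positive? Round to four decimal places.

P(5) = 1 − (0.222 + 0.066 + 0.275 + 0.055) = 0.382.
P(T) = P(T|1)·P(1) + P(T|2)·P(2) + P(T|3)·P(3) + P(T|4)·P(4) + P(T|5)·P(5)
      = 0.416·0.222 + 0.376·0.066 + 0.083·0.275 + 0.211·0.055 + 0.263·0.382
      = 0.092352 + 0.024816 + 0.022825 + 0.011605 + 0.100466 = 0.252064

0.2521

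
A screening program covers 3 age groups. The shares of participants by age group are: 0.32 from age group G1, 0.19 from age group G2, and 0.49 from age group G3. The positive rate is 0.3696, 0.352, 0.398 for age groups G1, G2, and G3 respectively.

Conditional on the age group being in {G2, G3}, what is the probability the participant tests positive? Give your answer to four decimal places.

Let S = {G2, G3}.
P(S) = 0.19 + 0.49 = 0.68.
P(T ∩ S) = 0.352·0.19 + 0.398·0.49 = 0.06688 + 0.19502 = 0.2619.
P(T | S) = 0.2619 / 0.68 = 0.385147…

0.3851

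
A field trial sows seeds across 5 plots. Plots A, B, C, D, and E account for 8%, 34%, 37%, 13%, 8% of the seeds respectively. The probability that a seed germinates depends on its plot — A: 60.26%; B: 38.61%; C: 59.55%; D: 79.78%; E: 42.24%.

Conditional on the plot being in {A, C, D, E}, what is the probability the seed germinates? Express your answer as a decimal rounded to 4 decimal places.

P(G|S) ≈ 0.6152

Let S = {A, C, D, E}.
P(S) = 0.08 + 0.37 + 0.13 + 0.08 = 0.66.
P(G ∩ S) = 0.6026·0.08 + 0.5955·0.37 + 0.7978·0.13 + 0.4224·0.08 = 0.048208 + 0.220335 + 0.103714 + 0.033792 = 0.406049.
P(G | S) = 0.406049 / 0.66 = 0.615226…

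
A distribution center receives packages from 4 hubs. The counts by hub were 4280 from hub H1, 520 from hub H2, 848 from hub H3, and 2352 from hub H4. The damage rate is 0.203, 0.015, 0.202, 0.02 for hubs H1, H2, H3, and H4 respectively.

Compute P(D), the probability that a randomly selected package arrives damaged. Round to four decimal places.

0.1369

Total: 4280 + 520 + 848 + 2352 = 8000.
P(H1) = 4280/8000 = 0.535. P(H2) = 520/8000 = 0.065. P(H3) = 848/8000 = 0.106. P(H4) = 2352/8000 = 0.294.
Using total probability over the partition,
P(D) = P(D|H1)·P(H1) + P(D|H2)·P(H2) + P(D|H3)·P(H3) + P(D|H4)·P(H4)
      = 0.203·0.535 + 0.015·0.065 + 0.202·0.106 + 0.02·0.294
      = 0.108605 + 0.000975 + 0.021412 + 0.00588 = 0.136872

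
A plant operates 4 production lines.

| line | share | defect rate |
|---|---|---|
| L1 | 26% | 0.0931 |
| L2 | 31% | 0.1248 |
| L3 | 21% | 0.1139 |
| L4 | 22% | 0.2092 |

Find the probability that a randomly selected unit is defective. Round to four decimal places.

0.1328

P(D) = P(D|L1)·P(L1) + P(D|L2)·P(L2) + P(D|L3)·P(L3) + P(D|L4)·P(L4)
      = 0.0931·0.26 + 0.1248·0.31 + 0.1139·0.21 + 0.2092·0.22
      = 0.024206 + 0.038688 + 0.023919 + 0.046024 = 0.132837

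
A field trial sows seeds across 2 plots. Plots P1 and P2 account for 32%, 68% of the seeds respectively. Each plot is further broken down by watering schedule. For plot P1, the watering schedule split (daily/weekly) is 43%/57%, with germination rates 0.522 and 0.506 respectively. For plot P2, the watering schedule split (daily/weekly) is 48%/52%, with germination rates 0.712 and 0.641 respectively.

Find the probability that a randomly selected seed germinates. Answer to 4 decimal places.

P(G|P1) = 0.43·0.522 + 0.57·0.506 = 0.22446 + 0.28842 = 0.51288
P(G|P2) = 0.48·0.712 + 0.52·0.641 = 0.34176 + 0.33332 = 0.67508
By total probability over the outer partition,
P(G) = 0.32·0.51288 + 0.68·0.67508
      = 0.1641216 + 0.4590544 = 0.623176

P(G) ≈ 0.6232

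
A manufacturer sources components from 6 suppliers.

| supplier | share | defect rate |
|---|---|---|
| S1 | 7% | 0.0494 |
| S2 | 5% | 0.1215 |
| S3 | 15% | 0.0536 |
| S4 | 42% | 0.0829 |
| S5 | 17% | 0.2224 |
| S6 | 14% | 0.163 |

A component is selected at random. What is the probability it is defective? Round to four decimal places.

0.1130

Summing over the partition,
P(D) = P(D|S1)·P(S1) + P(D|S2)·P(S2) + P(D|S3)·P(S3) + P(D|S4)·P(S4) + P(D|S5)·P(S5) + P(D|S6)·P(S6)
      = 0.0494·0.07 + 0.1215·0.05 + 0.0536·0.15 + 0.0829·0.42 + 0.2224·0.17 + 0.163·0.14
      = 0.003458 + 0.006075 + 0.00804 + 0.034818 + 0.037808 + 0.02282 = 0.113019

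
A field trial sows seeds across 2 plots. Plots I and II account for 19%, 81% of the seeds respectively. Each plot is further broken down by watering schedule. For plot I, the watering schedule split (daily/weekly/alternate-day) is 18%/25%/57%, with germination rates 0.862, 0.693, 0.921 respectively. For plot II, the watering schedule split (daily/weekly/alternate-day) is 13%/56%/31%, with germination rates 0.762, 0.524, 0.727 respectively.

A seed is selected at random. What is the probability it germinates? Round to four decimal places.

P(G|I) = 0.18·0.862 + 0.25·0.693 + 0.57·0.921 = 0.15516 + 0.17325 + 0.52497 = 0.85338
P(G|II) = 0.13·0.762 + 0.56·0.524 + 0.31·0.727 = 0.09906 + 0.29344 + 0.22537 = 0.61787
By total probability over the outer partition,
P(G) = 0.19·0.85338 + 0.81·0.61787
      = 0.1621422 + 0.5004747 = 0.6626169

P(G) ≈ 0.6626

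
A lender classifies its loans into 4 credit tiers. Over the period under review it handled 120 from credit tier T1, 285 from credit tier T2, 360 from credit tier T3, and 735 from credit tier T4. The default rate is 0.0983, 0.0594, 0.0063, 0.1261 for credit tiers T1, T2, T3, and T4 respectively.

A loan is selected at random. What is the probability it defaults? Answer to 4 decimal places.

0.0825

Total: 120 + 285 + 360 + 735 = 1500.
P(T1) = 120/1500 = 0.08. P(T2) = 285/1500 = 0.19. P(T3) = 360/1500 = 0.24. P(T4) = 735/1500 = 0.49.
P(D) = P(D|T1)·P(T1) + P(D|T2)·P(T2) + P(D|T3)·P(T3) + P(D|T4)·P(T4)
      = 0.0983·0.08 + 0.0594·0.19 + 0.0063·0.24 + 0.1261·0.49
      = 0.007864 + 0.011286 + 0.001512 + 0.061789 = 0.082451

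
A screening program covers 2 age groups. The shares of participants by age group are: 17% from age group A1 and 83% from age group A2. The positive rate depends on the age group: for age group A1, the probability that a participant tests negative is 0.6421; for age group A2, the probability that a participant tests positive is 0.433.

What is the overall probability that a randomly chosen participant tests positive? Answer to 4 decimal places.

P(T|A1) = 1 − 0.6421 = 0.3579.
By the law of total probability,
P(T) = P(T|A1)·P(A1) + P(T|A2)·P(A2)
      = 0.3579·0.17 + 0.433·0.83
      = 0.060843 + 0.35939 = 0.420233

0.4202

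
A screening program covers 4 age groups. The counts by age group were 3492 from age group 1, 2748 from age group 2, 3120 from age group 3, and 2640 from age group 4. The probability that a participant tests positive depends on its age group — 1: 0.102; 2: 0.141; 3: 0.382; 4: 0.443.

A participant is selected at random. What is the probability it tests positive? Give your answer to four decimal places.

P(T) ≈ 0.2588

Total: 3492 + 2748 + 3120 + 2640 = 12000.
P(1) = 3492/12000 = 0.291. P(2) = 2748/12000 = 0.229. P(3) = 3120/12000 = 0.26. P(4) = 2640/12000 = 0.22.
Using total probability over the partition,
P(T) = P(T|1)·P(1) + P(T|2)·P(2) + P(T|3)·P(3) + P(T|4)·P(4)
      = 0.102·0.291 + 0.141·0.229 + 0.382·0.26 + 0.443·0.22
      = 0.029682 + 0.032289 + 0.09932 + 0.09746 = 0.258751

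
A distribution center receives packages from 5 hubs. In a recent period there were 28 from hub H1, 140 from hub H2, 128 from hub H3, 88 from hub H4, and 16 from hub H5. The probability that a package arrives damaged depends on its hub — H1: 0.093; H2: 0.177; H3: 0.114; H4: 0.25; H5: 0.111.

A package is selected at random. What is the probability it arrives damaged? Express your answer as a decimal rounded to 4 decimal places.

Total: 28 + 140 + 128 + 88 + 16 = 400.
P(H1) = 28/400 = 0.07. P(H2) = 140/400 = 0.35. P(H3) = 128/400 = 0.32. P(H4) = 88/400 = 0.22. P(H5) = 16/400 = 0.04.
Summing over the partition,
P(D) = P(D|H1)·P(H1) + P(D|H2)·P(H2) + P(D|H3)·P(H3) + P(D|H4)·P(H4) + P(D|H5)·P(H5)
      = 0.093·0.07 + 0.177·0.35 + 0.114·0.32 + 0.25·0.22 + 0.111·0.04
      = 0.00651 + 0.06195 + 0.03648 + 0.055 + 0.00444 = 0.16438

P(D) ≈ 0.1644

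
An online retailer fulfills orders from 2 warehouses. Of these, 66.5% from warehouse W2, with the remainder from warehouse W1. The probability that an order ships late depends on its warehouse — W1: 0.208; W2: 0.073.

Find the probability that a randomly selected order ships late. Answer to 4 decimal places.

0.1182

P(W1) = 1 − (0.665) = 0.335.
By the law of total probability,
P(L) = P(L|W1)·P(W1) + P(L|W2)·P(W2)
      = 0.208·0.335 + 0.073·0.665
      = 0.06968 + 0.048545 = 0.118225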